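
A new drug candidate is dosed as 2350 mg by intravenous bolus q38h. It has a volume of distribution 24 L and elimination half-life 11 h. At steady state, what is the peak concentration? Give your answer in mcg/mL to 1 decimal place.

τ/t½ = 38/11 ≈ 3.4545, so fraction remaining f = (1/2)^(38/11) ≈ 0.0912.
At steady state, accumulation factor R = 1/(1 − e^(−kτ)) ≈ 1.1004.
Each bolus raises the concentration by D/Vd = 2350/24 ≈ 97.917 mcg/mL.
Cmax,ss = C₀/(1 − f) ≈ 97.917/0.9088 ≈ 107.743 mcg/mL.

107.7 mcg/mL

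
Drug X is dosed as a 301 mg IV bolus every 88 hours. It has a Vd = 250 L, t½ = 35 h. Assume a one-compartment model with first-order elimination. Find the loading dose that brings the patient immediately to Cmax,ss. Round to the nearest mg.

f = (1/2)^(88/35) ≈ 0.175035; accumulation ratio R = 1/(1−f) ≈ 1.21217.
Loading dose to hit Cmax,ss on first dose: D_load = D_maint·R ≈ 301 × 1.21217 ≈ 364.86 mg.

365 mg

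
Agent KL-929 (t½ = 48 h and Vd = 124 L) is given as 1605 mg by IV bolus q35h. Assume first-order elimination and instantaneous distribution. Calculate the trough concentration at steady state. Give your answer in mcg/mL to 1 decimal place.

τ/t½ = 35/48 ≈ 0.72917, so fraction remaining f = (1/2)^(35/48) ≈ 0.6033.
Single-dose peak C₀ = D/Vd = 1605/124 ≈ 12.944 mcg/mL.
Steady-state trough Cmin,ss = C₀·f/(1−f) ≈ 12.944 × 0.6033/0.3967 ≈ 19.685 mcg/mL.

19.7 mcg/mL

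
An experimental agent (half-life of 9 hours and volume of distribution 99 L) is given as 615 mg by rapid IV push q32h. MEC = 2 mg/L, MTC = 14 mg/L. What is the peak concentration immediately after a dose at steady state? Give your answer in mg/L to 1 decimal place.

Over one 32-h interval, 32/9 ≈ 3.5556 half-lives elapse, leaving f ≈ 0.0850 of each dose.
Accumulation ratio R = 1/(1 − f) ≈ 1/0.9150 ≈ 1.0929.
Each bolus raises the concentration by D/Vd = 615/99 ≈ 6.212 mg/L.
Steady-state peak Cmax,ss = C₀·R ≈ 6.212 × 1.0929 ≈ 6.789 mg/L.
Peak 6.8 mg/L vs MTC 14 mg/L: below toxic threshold.

6.8 mg/L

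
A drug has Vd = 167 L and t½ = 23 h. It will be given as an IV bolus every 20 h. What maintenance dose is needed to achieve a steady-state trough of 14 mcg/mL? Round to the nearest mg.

τ/t½ = 20/23 ≈ 0.86957, so f = (1/2)^(20/23) ≈ 0.547312.
Cmin,ss = (D/Vd)·f/(1−f), so D = Cmin,ss·Vd·(1−f)/f.
D = 14 × 167 × (1−f)/f ≈ 14 × 167 × 0.82711 ≈ 1933.78 mg.

1934 mg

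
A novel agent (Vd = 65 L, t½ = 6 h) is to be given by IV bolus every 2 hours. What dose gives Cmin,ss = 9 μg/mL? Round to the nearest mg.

152 mg

τ/t½ = 2/6 ≈ 0.33333, so f = (1/2)^(2/6) ≈ 0.793701.
Cmin,ss = (D/Vd)·f/(1−f), so D = Cmin,ss·Vd·(1−f)/f.
D = 9 × 65 × (1−f)/f ≈ 9 × 65 × 0.25992 ≈ 152.05 mg.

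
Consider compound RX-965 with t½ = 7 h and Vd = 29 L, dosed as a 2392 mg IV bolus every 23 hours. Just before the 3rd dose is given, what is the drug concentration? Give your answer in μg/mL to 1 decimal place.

9.3 μg/mL

f = (1/2)^(τ/t½) = (1/2)^(23/7) ≈ 0.1025.
C₀ = D/Vd = 2392/29 ≈ 82.483 μg/mL.
Before the 3rd dose, 2 doses have been given. Superposition: Cmin = C₀·(f + f²).
≈ 82.483 × (0.1025 + 0.0105) ≈ 82.483 × 0.1130 ≈ 9.321 μg/mL.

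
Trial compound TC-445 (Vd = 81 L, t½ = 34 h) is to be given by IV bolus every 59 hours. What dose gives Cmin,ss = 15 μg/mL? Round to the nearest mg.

2830 mg

τ/t½ = 59/34 ≈ 1.7353, so f = (1/2)^(59/34) ≈ 0.300348.
Cmin,ss = (D/Vd)·f/(1−f), so D = Cmin,ss·Vd·(1−f)/f.
D = 15 × 81 × (1−f)/f ≈ 15 × 81 × 2.32947 ≈ 2830.31 mg.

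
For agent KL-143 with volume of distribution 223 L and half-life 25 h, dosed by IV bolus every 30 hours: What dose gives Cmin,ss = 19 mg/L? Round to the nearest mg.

5497 mg

τ/t½ = 30/25 ≈ 1.2, so f = (1/2)^(30/25) ≈ 0.435275.
Cmin,ss = (D/Vd)·f/(1−f), so D = Cmin,ss·Vd·(1−f)/f.
D = 19 × 223 × (1−f)/f ≈ 19 × 223 × 1.29740 ≈ 5497.08 mg.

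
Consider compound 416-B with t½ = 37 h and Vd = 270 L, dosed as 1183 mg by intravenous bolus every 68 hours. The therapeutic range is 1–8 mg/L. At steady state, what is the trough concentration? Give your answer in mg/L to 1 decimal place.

Over one 68-h interval, 68/37 ≈ 1.8378 half-lives elapse, leaving f ≈ 0.2797 of each dose.
Accumulation ratio R = 1/(1 − f) ≈ 1/0.7203 ≈ 1.3883.
Single-dose peak C₀ = D/Vd = 1183/270 ≈ 4.381 mg/L.
Steady-state peak Cmax,ss = C₀·R ≈ 4.381 × 1.3883 ≈ 6.082 mg/L.
One interval later, Cmin,ss = Cmax,ss·e^(−kτ) ≈ 6.082 × 0.2797 ≈ 1.701 mg/L.
Trough 1.7 mg/L vs MEC 1 mg/L: adequate.

1.7 mg/L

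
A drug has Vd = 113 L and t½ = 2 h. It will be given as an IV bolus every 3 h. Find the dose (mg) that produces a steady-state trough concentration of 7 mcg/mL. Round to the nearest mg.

τ/t½ = 3/2 ≈ 1.5, so f = (1/2)^(3/2) ≈ 0.353553.
Cmin,ss = (D/Vd)·f/(1−f), so D = Cmin,ss·Vd·(1−f)/f.
D = 7 × 113 × (1−f)/f ≈ 7 × 113 × 1.82843 ≈ 1446.29 mg.

1446 mg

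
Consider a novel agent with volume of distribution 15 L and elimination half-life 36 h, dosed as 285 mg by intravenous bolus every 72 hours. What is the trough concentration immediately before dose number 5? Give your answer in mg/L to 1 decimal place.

6.3 mg/L

f = (1/2)^(τ/t½) = (1/2)^(72/36) ≈ 0.2500.
C₀ = D/Vd = 285/15 ≈ 19.000 mg/L.
Before the 5th dose, 4 doses have been given. Superposition: Cmin = C₀·(f + f² + … + f^4).
≈ 19.000 × (0.2500 + 0.0625 + 0.0156 + 0.0039) ≈ 19.000 × 0.3320 ≈ 6.308 mg/L.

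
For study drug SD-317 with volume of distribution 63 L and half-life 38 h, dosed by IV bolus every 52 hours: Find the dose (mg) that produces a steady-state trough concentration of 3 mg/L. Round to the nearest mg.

299 mg

τ/t½ = 52/38 ≈ 1.3684, so f = (1/2)^(52/38) ≈ 0.387315.
Cmin,ss = (D/Vd)·f/(1−f), so D = Cmin,ss·Vd·(1−f)/f.
D = 3 × 63 × (1−f)/f ≈ 3 × 63 × 1.58188 ≈ 298.98 mg.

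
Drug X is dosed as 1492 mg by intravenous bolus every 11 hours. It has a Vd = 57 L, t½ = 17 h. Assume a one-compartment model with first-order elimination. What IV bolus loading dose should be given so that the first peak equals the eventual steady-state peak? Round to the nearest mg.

f = (1/2)^(11/17) ≈ 0.638581; accumulation ratio R = 1/(1−f) ≈ 2.76687.
Loading dose to hit Cmax,ss on first dose: D_load = D_maint·R ≈ 1492 × 2.76687 ≈ 4128.17 mg.

4128 mg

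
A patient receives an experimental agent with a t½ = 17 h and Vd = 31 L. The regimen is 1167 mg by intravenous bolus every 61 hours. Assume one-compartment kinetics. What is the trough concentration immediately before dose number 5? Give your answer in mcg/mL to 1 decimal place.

f = (1/2)^(τ/t½) = (1/2)^(61/17) ≈ 0.0831.
C₀ = D/Vd = 1167/31 ≈ 37.645 mcg/mL.
Before the 5th dose, 4 doses have been given. Superposition: Cmin = C₀·(f + f² + … + f^4).
≈ 37.645 × (0.0831 + 0.0069 + 0.0006 + 0.0000) ≈ 37.645 × 0.0906 ≈ 3.411 mcg/mL.

3.4 mcg/mL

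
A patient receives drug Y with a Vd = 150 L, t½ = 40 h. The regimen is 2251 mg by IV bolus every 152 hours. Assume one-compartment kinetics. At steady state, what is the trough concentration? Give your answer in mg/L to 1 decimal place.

1.2 mg/L

k = ln2/t½ = ln2/40 ≈ 0.017329 h⁻¹; fraction remaining f = e^(−kτ) = e^(−0.017329×152) ≈ 0.0718.
At steady state, accumulation factor R = 1/(1 − e^(−kτ)) ≈ 1.0774.
Each bolus raises the concentration by D/Vd = 2251/150 ≈ 15.007 mg/L.
Cmax,ss = C₀/(1 − f) ≈ 15.007/0.9282 ≈ 16.168 mg/L.
One interval later, Cmin,ss = Cmax,ss·e^(−kτ) ≈ 16.168 × 0.0718 ≈ 1.161 mg/L.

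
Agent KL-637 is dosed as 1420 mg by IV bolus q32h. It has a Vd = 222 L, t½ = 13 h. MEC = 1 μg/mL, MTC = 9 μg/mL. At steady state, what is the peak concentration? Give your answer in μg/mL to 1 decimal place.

τ/t½ = 32/13 ≈ 2.4615, so fraction remaining f = (1/2)^(32/13) ≈ 0.1816.
Accumulation ratio R = 1/(1 − f) ≈ 1/0.8184 ≈ 1.2219.
Single-dose peak C₀ = D/Vd = 1420/222 ≈ 6.396 μg/mL.
Cmax,ss = C₀/(1 − f) ≈ 6.396/0.8184 ≈ 7.815 μg/mL.
Peak 7.8 μg/mL vs MTC 9 μg/mL: below toxic threshold.

7.8 μg/mL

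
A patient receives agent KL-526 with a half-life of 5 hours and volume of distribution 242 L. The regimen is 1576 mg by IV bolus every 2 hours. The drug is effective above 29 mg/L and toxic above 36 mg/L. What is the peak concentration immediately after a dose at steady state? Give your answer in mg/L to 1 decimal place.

τ/t½ = 2/5 ≈ 0.4, so fraction remaining f = (1/2)^(2/5) ≈ 0.7579.
Accumulation ratio R = 1/(1 − f) ≈ 1/0.2421 ≈ 4.1305.
Each bolus raises the concentration by D/Vd = 1576/242 ≈ 6.512 mg/L.
Cmax,ss = C₀/(1 − f) ≈ 6.512/0.2421 ≈ 26.898 mg/L.
Peak 26.9 mg/L vs MTC 36 mg/L: below toxic threshold.

26.9 mg/L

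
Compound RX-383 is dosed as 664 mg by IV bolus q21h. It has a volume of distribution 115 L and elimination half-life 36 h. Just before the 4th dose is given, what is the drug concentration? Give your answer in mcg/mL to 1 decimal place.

f = (1/2)^(τ/t½) = (1/2)^(21/36) ≈ 0.6674.
C₀ = D/Vd = 664/115 ≈ 5.774 mcg/mL.
Before the 4th dose, 3 doses have been given. Superposition: Cmin = C₀·(f + f² + … + f^3).
≈ 5.774 × (0.6674 + 0.4454 + 0.2973) ≈ 5.774 × 1.4101 ≈ 8.142 mcg/mL.

8.1 mcg/mL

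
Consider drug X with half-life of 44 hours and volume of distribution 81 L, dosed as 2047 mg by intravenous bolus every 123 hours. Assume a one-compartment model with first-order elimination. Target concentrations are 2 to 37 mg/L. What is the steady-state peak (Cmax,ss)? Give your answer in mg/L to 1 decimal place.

29.5 mg/L

Over one 123-h interval, 123/44 ≈ 2.7955 half-lives elapse, leaving f ≈ 0.1440 of each dose.
Accumulation ratio R = 1/(1 − f) ≈ 1/0.8560 ≈ 1.1682.
Single-dose peak C₀ = D/Vd = 2047/81 ≈ 25.272 mg/L.
Steady-state peak Cmax,ss = C₀·R ≈ 25.272 × 1.1682 ≈ 29.523 mg/L.
Peak 29.5 mg/L vs MTC 37 mg/L: below toxic threshold.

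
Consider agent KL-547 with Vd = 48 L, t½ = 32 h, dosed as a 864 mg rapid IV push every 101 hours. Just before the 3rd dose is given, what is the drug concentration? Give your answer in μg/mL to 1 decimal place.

f = (1/2)^(τ/t½) = (1/2)^(101/32) ≈ 0.1122.
C₀ = D/Vd = 864/48 ≈ 18.000 μg/mL.
Before the 3rd dose, 2 doses have been given. Superposition: Cmin = C₀·(f + f²).
≈ 18.000 × (0.1122 + 0.0126) ≈ 18.000 × 0.1248 ≈ 2.246 μg/mL.

2.2 μg/mL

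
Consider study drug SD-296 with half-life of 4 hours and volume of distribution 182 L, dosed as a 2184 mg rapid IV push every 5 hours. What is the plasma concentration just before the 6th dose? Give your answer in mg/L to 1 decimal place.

8.6 mg/L

f = (1/2)^(τ/t½) = (1/2)^(5/4) ≈ 0.4204.
C₀ = D/Vd = 2184/182 ≈ 12.000 mg/L.
Before the 6th dose, 5 doses have been given. Superposition: Cmin = C₀·(f + f² + … + f^5).
≈ 12.000 × (0.4204 + 0.1767 + 0.0743 + 0.0312 + 0.0131) ≈ 12.000 × 0.7157 ≈ 8.588 mg/L.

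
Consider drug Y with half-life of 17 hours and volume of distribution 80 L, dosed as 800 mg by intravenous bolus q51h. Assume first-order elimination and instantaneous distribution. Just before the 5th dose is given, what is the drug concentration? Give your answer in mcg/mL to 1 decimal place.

f = (1/2)^(τ/t½) = (1/2)^(51/17) ≈ 0.1250.
C₀ = D/Vd = 800/80 ≈ 10.000 mcg/mL.
Before the 5th dose, 4 doses have been given. Superposition: Cmin = C₀·(f + f² + … + f^4).
≈ 10.000 × (0.1250 + 0.0156 + 0.0020 + 0.0002) ≈ 10.000 × 0.1428 ≈ 1.428 mcg/mL.

1.4 mcg/mL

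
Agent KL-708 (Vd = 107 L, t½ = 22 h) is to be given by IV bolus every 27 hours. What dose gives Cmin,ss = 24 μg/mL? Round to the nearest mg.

3444 mg

τ/t½ = 27/22 ≈ 1.2273, so f = (1/2)^(27/22) ≈ 0.427124.
Cmin,ss = (D/Vd)·f/(1−f), so D = Cmin,ss·Vd·(1−f)/f.
D = 24 × 107 × (1−f)/f ≈ 24 × 107 × 1.34124 ≈ 3444.30 mg.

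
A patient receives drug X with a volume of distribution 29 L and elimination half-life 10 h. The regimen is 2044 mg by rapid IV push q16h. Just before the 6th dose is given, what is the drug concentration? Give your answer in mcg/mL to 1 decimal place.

34.6 mcg/mL

f = (1/2)^(τ/t½) = (1/2)^(16/10) ≈ 0.3299.
C₀ = D/Vd = 2044/29 ≈ 70.483 mcg/mL.
Before the 6th dose, 5 doses have been given. Superposition: Cmin = C₀·(f + f² + … + f^5).
≈ 70.483 × (0.3299 + 0.1088 + 0.0359 + 0.0118 + 0.0039) ≈ 70.483 × 0.4903 ≈ 34.558 mcg/mL.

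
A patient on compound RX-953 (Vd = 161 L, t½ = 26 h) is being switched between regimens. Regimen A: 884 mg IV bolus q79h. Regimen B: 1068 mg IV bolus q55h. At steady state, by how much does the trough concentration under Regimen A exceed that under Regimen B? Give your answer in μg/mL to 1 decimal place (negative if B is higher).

-1.2 μg/mL

Regimen A: f = (1/2)^(79/26) ≈ 0.1217; Cmin,ss = (884/161)·f/(1−f) ≈ 0.761 μg/mL.
Regimen B: f = (1/2)^(55/26) ≈ 0.2308; Cmin,ss = (1068/161)·f/(1−f) ≈ 1.990 μg/mL.
Difference ≈ 0.761 − 1.990 ≈ -1.229 μg/mL.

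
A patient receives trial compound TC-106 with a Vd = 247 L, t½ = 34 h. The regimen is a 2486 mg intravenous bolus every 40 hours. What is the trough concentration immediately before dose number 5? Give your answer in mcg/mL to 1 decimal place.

f = (1/2)^(τ/t½) = (1/2)^(40/34) ≈ 0.4424.
C₀ = D/Vd = 2486/247 ≈ 10.065 mcg/mL.
Before the 5th dose, 4 doses have been given. Superposition: Cmin = C₀·(f + f² + … + f^4).
≈ 10.065 × (0.4424 + 0.1957 + 0.0866 + 0.0383) ≈ 10.065 × 0.7630 ≈ 7.680 mcg/mL.

7.7 mcg/mL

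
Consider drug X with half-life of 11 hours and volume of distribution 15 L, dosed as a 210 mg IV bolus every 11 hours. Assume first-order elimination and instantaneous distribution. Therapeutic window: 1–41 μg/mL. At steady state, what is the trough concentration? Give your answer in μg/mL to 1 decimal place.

The dosing interval is 1 half-life, so f = 2^(−1) = 0.5.
Accumulation ratio R = 1/(1 − f) = 1/0.5 = 2/1.
Single-dose peak C₀ = D/Vd = 210/15 = 14 μg/mL.
Steady-state peak Cmax,ss = C₀·R = 14 × 2/1 ≈ 28.000 μg/mL.
Steady-state trough Cmin,ss = Cmax,ss·f ≈ 28.000 × 0.5 ≈ 14.000 μg/mL.
Trough 14.0 μg/mL vs MEC 1 μg/mL: adequate.

14.0 μg/mL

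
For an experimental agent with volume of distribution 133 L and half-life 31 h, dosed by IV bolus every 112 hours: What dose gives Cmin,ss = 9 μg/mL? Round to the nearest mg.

τ/t½ = 112/31 ≈ 3.6129, so f = (1/2)^(112/31) ≈ 0.081735.
Cmin,ss = (D/Vd)·f/(1−f), so D = Cmin,ss·Vd·(1−f)/f.
D = 9 × 133 × (1−f)/f ≈ 9 × 133 × 11.23466 ≈ 13447.89 mg.

13448 mg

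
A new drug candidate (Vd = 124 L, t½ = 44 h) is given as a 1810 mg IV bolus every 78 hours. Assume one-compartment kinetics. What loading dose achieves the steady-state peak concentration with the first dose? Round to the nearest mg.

2559 mg

f = (1/2)^(78/44) ≈ 0.292655; accumulation ratio R = 1/(1−f) ≈ 1.41374.
Loading dose to hit Cmax,ss on first dose: D_load = D_maint·R ≈ 1810 × 1.41374 ≈ 2558.87 mg.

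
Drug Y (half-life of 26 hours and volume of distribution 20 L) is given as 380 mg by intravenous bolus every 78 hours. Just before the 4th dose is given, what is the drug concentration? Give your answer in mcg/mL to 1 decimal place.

f = (1/2)^(τ/t½) = (1/2)^(78/26) ≈ 0.1250.
C₀ = D/Vd = 380/20 ≈ 19.000 mcg/mL.
Before the 4th dose, 3 doses have been given. Superposition: Cmin = C₀·(f + f² + … + f^3).
≈ 19.000 × (0.1250 + 0.0156 + 0.0020) ≈ 19.000 × 0.1426 ≈ 2.709 mcg/mL.

2.7 mcg/mL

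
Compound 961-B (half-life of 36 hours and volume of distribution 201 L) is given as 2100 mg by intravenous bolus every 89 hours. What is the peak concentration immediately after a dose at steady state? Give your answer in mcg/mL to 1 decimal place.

12.7 mcg/mL

Over one 89-h interval, 89/36 ≈ 2.4722 half-lives elapse, leaving f ≈ 0.1802 of each dose.
At steady state, accumulation factor R = 1/(1 − e^(−kτ)) ≈ 1.2198.
Each bolus raises the concentration by D/Vd = 2100/201 ≈ 10.448 mcg/mL.
Steady-state peak Cmax,ss = C₀·R ≈ 10.448 × 1.2198 ≈ 12.744 mcg/mL.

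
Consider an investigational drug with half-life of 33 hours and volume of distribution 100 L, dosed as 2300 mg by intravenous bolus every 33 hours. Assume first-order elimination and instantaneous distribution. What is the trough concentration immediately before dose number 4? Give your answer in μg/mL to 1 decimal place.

20.1 μg/mL

f = (1/2)^(τ/t½) = (1/2)^(33/33) ≈ 0.5000.
C₀ = D/Vd = 2300/100 ≈ 23.000 μg/mL.
Before the 4th dose, 3 doses have been given. Superposition: Cmin = C₀·(f + f² + … + f^3).
≈ 23.000 × (0.5000 + 0.2500 + 0.1250) ≈ 23.000 × 0.8750 ≈ 20.125 μg/mL.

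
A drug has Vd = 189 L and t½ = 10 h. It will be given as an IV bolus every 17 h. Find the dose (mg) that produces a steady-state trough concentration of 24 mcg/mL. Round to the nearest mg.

τ/t½ = 17/10 ≈ 1.7, so f = (1/2)^(17/10) ≈ 0.307786.
Cmin,ss = (D/Vd)·f/(1−f), so D = Cmin,ss·Vd·(1−f)/f.
D = 24 × 189 × (1−f)/f ≈ 24 × 189 × 2.24901 ≈ 10201.51 mg.

10202 mg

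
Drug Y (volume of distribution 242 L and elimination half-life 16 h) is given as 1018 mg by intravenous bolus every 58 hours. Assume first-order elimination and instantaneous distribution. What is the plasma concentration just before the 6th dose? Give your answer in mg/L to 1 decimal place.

f = (1/2)^(τ/t½) = (1/2)^(58/16) ≈ 0.0811.
C₀ = D/Vd = 1018/242 ≈ 4.207 mg/L.
Before the 6th dose, 5 doses have been given. Superposition: Cmin = C₀·(f + f² + … + f^5).
≈ 4.207 × (0.0811 + 0.0066 + 0.0005 + 0.0000 + 0.0000) ≈ 4.207 × 0.0882 ≈ 0.371 mg/L.

0.4 mg/L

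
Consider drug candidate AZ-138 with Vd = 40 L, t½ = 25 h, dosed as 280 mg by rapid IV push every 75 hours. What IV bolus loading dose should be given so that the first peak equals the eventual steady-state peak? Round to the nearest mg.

f = (1/2)^(75/25) ≈ 0.125000; accumulation ratio R = 1/(1−f) ≈ 1.14286.
Loading dose to hit Cmax,ss on first dose: D_load = D_maint·R ≈ 280 × 1.14286 ≈ 320.00 mg.

320 mg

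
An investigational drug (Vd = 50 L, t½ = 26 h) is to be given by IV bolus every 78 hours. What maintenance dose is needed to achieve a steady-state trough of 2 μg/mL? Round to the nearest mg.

700 mg

τ/t½ = 78/26 ≈ 3, so f = (1/2)^(78/26) ≈ 0.125000.
Cmin,ss = (D/Vd)·f/(1−f), so D = Cmin,ss·Vd·(1−f)/f.
D = 2 × 50 × (1−f)/f ≈ 2 × 50 × 7.00000 ≈ 700.00 mg.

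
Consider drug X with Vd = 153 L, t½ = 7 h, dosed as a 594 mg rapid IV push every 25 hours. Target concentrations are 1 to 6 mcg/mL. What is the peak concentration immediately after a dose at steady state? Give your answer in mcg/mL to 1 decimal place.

τ/t½ = 25/7 ≈ 3.5714, so fraction remaining f = (1/2)^(25/7) ≈ 0.0841.
Accumulation ratio R = 1/(1 − f) ≈ 1/0.9159 ≈ 1.0918.
Each bolus raises the concentration by D/Vd = 594/153 ≈ 3.882 mcg/mL.
Steady-state peak Cmax,ss = C₀·R ≈ 3.882 × 1.0918 ≈ 4.238 mcg/mL.
Peak 4.2 mcg/mL vs MTC 6 mcg/mL: below toxic threshold.

4.2 mcg/mL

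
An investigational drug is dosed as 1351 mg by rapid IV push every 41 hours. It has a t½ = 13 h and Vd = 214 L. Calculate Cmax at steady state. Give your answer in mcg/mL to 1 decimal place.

Over one 41-h interval, 41/13 ≈ 3.1538 half-lives elapse, leaving f ≈ 0.1124 of each dose.
At steady state, accumulation factor R = 1/(1 − e^(−kτ)) ≈ 1.1266.
Each bolus raises the concentration by D/Vd = 1351/214 ≈ 6.313 mcg/mL.
Cmax,ss = C₀/(1 − f) ≈ 6.313/0.8876 ≈ 7.112 mcg/mL.

7.1 mcg/mL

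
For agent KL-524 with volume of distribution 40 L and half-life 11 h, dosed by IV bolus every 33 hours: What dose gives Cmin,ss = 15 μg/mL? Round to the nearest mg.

τ/t½ = 33/11 ≈ 3, so f = (1/2)^(33/11) ≈ 0.125000.
Cmin,ss = (D/Vd)·f/(1−f), so D = Cmin,ss·Vd·(1−f)/f.
D = 15 × 40 × (1−f)/f ≈ 15 × 40 × 7.00000 ≈ 4200.00 mg.

4200 mg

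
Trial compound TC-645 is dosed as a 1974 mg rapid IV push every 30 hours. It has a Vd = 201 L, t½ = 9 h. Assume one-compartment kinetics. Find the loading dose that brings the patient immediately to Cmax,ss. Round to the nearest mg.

2191 mg

f = (1/2)^(30/9) ≈ 0.099213; accumulation ratio R = 1/(1−f) ≈ 1.11014.
Loading dose to hit Cmax,ss on first dose: D_load = D_maint·R ≈ 1974 × 1.11014 ≈ 2191.42 mg.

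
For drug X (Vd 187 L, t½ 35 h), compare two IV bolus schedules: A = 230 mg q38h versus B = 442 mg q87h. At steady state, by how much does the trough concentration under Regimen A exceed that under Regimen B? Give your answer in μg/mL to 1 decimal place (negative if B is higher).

Regimen A: f = (1/2)^(38/35) ≈ 0.4712; Cmin,ss = (230/187)·f/(1−f) ≈ 1.096 μg/mL.
Regimen B: f = (1/2)^(87/35) ≈ 0.1785; Cmin,ss = (442/187)·f/(1−f) ≈ 0.514 μg/mL.
Difference ≈ 1.096 − 0.514 ≈ 0.582 μg/mL.

0.6 μg/mL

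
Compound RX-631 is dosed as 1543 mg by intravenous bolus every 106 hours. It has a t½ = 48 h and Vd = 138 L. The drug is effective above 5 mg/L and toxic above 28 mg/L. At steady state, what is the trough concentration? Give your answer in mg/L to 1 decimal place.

3.1 mg/L

Over one 106-h interval, 106/48 ≈ 2.2083 half-lives elapse, leaving f ≈ 0.2164 of each dose.
Single-dose peak C₀ = D/Vd = 1543/138 ≈ 11.181 mg/L.
Steady-state trough Cmin,ss = C₀·f/(1−f) ≈ 11.181 × 0.2164/0.7836 ≈ 3.088 mg/L.
Trough 3.1 mg/L vs MEC 5 mg/L: subtherapeutic.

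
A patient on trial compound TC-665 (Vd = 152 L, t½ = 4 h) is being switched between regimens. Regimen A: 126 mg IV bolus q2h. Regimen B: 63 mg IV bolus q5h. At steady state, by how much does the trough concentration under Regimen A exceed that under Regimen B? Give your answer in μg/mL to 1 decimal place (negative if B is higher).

Regimen A: f = (1/2)^(2/4) ≈ 0.7071; Cmin,ss = (126/152)·f/(1−f) ≈ 2.001 μg/mL.
Regimen B: f = (1/2)^(5/4) ≈ 0.4204; Cmin,ss = (63/152)·f/(1−f) ≈ 0.301 μg/mL.
Difference ≈ 2.001 − 0.301 ≈ 1.700 μg/mL.

1.7 μg/mL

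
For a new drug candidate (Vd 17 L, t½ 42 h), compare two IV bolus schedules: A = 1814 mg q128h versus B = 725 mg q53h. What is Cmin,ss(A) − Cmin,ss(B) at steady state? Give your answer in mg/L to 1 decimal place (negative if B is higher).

-15.8 mg/L

Regimen A: f = (1/2)^(128/42) ≈ 0.1209; Cmin,ss = (1814/17)·f/(1−f) ≈ 14.675 mg/L.
Regimen B: f = (1/2)^(53/42) ≈ 0.4170; Cmin,ss = (725/17)·f/(1−f) ≈ 30.504 mg/L.
Difference ≈ 14.675 − 30.504 ≈ -15.829 mg/L.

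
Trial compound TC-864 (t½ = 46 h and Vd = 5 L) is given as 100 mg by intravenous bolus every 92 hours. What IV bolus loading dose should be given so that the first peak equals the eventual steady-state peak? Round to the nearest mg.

133 mg

f = (1/2)^(92/46) ≈ 0.250000; accumulation ratio R = 1/(1−f) ≈ 1.33333.
Loading dose to hit Cmax,ss on first dose: D_load = D_maint·R ≈ 100 × 1.33333 ≈ 133.33 mg.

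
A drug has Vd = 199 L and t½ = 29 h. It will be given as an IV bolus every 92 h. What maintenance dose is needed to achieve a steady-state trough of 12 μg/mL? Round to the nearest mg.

19141 mg

τ/t½ = 92/29 ≈ 3.1724, so f = (1/2)^(92/29) ≈ 0.110920.
Cmin,ss = (D/Vd)·f/(1−f), so D = Cmin,ss·Vd·(1−f)/f.
D = 12 × 199 × (1−f)/f ≈ 12 × 199 × 8.01551 ≈ 19141.04 mg.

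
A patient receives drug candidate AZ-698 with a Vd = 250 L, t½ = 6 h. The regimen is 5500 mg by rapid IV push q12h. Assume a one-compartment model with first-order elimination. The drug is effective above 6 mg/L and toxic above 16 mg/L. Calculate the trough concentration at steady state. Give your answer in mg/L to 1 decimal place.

τ = 12 h = 2 half-lives, so f = (1/2)^2 = 0.25.
At steady state, R = 1/(1 − 0.25) = 4/3.
Single-dose peak C₀ = D/Vd = 5500/250 = 22 mg/L.
Steady-state peak Cmax,ss = C₀·R = 22 × 4/3 ≈ 29.333 mg/L.
Steady-state trough Cmin,ss = Cmax,ss·f ≈ 29.333 × 0.25 ≈ 7.333 mg/L.
Trough 7.3 mg/L vs MEC 6 mg/L: adequate.

7.3 mg/L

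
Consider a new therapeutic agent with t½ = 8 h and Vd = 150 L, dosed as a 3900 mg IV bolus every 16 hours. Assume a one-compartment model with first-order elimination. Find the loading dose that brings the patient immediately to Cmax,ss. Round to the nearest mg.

5200 mg

f = (1/2)^(16/8) ≈ 0.250000; accumulation ratio R = 1/(1−f) ≈ 1.33333.
Loading dose to hit Cmax,ss on first dose: D_load = D_maint·R ≈ 3900 × 1.33333 ≈ 5199.99 mg.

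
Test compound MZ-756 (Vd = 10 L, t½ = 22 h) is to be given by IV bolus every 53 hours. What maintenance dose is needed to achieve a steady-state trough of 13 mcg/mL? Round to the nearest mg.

τ/t½ = 53/22 ≈ 2.4091, so f = (1/2)^(53/22) ≈ 0.188274.
Cmin,ss = (D/Vd)·f/(1−f), so D = Cmin,ss·Vd·(1−f)/f.
D = 13 × 10 × (1−f)/f ≈ 13 × 10 × 4.31141 ≈ 560.48 mg.

560 mg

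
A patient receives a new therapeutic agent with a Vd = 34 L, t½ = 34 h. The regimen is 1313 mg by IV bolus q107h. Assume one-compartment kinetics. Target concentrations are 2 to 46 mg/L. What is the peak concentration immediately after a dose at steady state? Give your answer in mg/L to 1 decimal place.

43.5 mg/L

τ/t½ = 107/34 ≈ 3.1471, so fraction remaining f = (1/2)^(107/34) ≈ 0.1129.
At steady state, accumulation factor R = 1/(1 − e^(−kτ)) ≈ 1.1273.
Each bolus raises the concentration by D/Vd = 1313/34 ≈ 38.618 mg/L.
Cmax,ss = C₀/(1 − f) ≈ 38.618/0.8871 ≈ 43.533 mg/L.
Peak 43.5 mg/L vs MTC 46 mg/L: below toxic threshold.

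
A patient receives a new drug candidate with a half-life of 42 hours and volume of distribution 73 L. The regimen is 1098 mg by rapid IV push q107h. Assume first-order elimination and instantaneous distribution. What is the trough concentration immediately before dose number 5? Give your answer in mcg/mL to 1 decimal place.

3.1 mcg/mL

f = (1/2)^(τ/t½) = (1/2)^(107/42) ≈ 0.1710.
C₀ = D/Vd = 1098/73 ≈ 15.041 mcg/mL.
Before the 5th dose, 4 doses have been given. Superposition: Cmin = C₀·(f + f² + … + f^4).
≈ 15.041 × (0.1710 + 0.0292 + 0.0050 + 0.0009) ≈ 15.041 × 0.2061 ≈ 3.100 mcg/mL.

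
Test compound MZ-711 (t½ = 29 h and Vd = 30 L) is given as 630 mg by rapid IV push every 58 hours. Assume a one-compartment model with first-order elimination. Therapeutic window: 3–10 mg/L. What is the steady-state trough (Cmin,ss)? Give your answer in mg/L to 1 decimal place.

7.0 mg/L

The dosing interval is 2 half-lives, so f = 2^(−2) = 0.25.
At steady state, R = 1/(1 − 0.25) = 4/3.
Single-dose peak C₀ = D/Vd = 630/30 = 21 mg/L.
Steady-state peak Cmax,ss = C₀·R = 21 × 4/3 ≈ 28.000 mg/L.
Steady-state trough Cmin,ss = Cmax,ss·f ≈ 28.000 × 0.25 ≈ 7.000 mg/L.
Trough 7.0 mg/L vs MEC 3 mg/L: adequate.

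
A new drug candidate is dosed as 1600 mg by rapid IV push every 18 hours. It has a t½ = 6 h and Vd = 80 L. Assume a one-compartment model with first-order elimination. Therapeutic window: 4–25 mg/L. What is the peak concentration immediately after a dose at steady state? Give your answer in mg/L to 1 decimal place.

The dosing interval is 3 half-lives, so f = 2^(−3) = 0.125.
At steady state, R = 1/(1 − 0.125) = 8/7.
Single-dose peak C₀ = D/Vd = 1600/80 = 20 mg/L.
Steady-state peak Cmax,ss = C₀·R = 20 × 8/7 ≈ 22.857 mg/L.
Peak 22.9 mg/L vs MTC 25 mg/L: below toxic threshold.

22.9 mg/L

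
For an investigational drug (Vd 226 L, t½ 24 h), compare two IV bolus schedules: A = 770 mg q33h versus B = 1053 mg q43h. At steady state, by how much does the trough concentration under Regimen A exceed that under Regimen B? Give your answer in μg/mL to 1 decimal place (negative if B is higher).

0.2 μg/mL

Regimen A: f = (1/2)^(33/24) ≈ 0.3856; Cmin,ss = (770/226)·f/(1−f) ≈ 2.138 μg/mL.
Regimen B: f = (1/2)^(43/24) ≈ 0.2888; Cmin,ss = (1053/226)·f/(1−f) ≈ 1.892 μg/mL.
Difference ≈ 2.138 − 1.892 ≈ 0.246 μg/mL.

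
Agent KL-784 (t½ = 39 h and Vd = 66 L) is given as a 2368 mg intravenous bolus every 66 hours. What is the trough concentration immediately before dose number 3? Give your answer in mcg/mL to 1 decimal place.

f = (1/2)^(τ/t½) = (1/2)^(66/39) ≈ 0.3094.
C₀ = D/Vd = 2368/66 ≈ 35.879 mcg/mL.
Before the 3rd dose, 2 doses have been given. Superposition: Cmin = C₀·(f + f²).
≈ 35.879 × (0.3094 + 0.0957) ≈ 35.879 × 0.4051 ≈ 14.535 mcg/mL.

14.5 mcg/mL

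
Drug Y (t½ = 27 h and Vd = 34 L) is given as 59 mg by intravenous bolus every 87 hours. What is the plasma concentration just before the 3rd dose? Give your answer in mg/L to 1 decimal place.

0.2 mg/L

f = (1/2)^(τ/t½) = (1/2)^(87/27) ≈ 0.1072.
C₀ = D/Vd = 59/34 ≈ 1.735 mg/L.
Before the 3rd dose, 2 doses have been given. Superposition: Cmin = C₀·(f + f²).
≈ 1.735 × (0.1072 + 0.0115) ≈ 1.735 × 0.1187 ≈ 0.206 mg/L.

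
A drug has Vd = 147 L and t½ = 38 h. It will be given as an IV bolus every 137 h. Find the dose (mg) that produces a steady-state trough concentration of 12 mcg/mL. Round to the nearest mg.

19704 mg

τ/t½ = 137/38 ≈ 3.6053, so f = (1/2)^(137/38) ≈ 0.082169.
Cmin,ss = (D/Vd)·f/(1−f), so D = Cmin,ss·Vd·(1−f)/f.
D = 12 × 147 × (1−f)/f ≈ 12 × 147 × 11.17004 ≈ 19703.95 mg.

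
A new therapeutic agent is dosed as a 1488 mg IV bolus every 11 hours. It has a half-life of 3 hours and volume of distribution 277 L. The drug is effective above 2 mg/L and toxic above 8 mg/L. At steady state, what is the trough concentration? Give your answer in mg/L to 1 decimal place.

0.5 mg/L

k = ln2/t½ = ln2/3 ≈ 0.231049 h⁻¹; fraction remaining f = e^(−kτ) = e^(−0.231049×11) ≈ 0.0787.
Accumulation ratio R = 1/(1 − f) ≈ 1/0.9213 ≈ 1.0854.
Single-dose peak C₀ = D/Vd = 1488/277 ≈ 5.372 mg/L.
Cmax,ss = C₀/(1 − f) ≈ 5.372/0.9213 ≈ 5.831 mg/L.
Steady-state trough Cmin,ss = Cmax,ss·f ≈ 5.831 × 0.0787 ≈ 0.459 mg/L.
Trough 0.5 mg/L vs MEC 2 mg/L: subtherapeutic.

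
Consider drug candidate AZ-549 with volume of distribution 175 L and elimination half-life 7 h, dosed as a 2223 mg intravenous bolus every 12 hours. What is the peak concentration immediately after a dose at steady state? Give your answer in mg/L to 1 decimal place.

Over one 12-h interval, 12/7 ≈ 1.7143 half-lives elapse, leaving f ≈ 0.3048 of each dose.
At steady state, accumulation factor R = 1/(1 − e^(−kτ)) ≈ 1.4384.
Each bolus raises the concentration by D/Vd = 2223/175 ≈ 12.703 mg/L.
Cmax,ss = C₀/(1 − f) ≈ 12.703/0.6952 ≈ 18.272 mg/L.

18.3 mg/L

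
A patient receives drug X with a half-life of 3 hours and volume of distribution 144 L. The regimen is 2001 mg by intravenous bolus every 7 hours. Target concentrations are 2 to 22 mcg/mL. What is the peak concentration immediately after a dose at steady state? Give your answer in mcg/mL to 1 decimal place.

Over one 7-h interval, 7/3 ≈ 2.3333 half-lives elapse, leaving f ≈ 0.1984 of each dose.
Accumulation ratio R = 1/(1 − f) ≈ 1/0.8016 ≈ 1.2475.
Each bolus raises the concentration by D/Vd = 2001/144 ≈ 13.896 mcg/mL.
Steady-state peak Cmax,ss = C₀·R ≈ 13.896 × 1.2475 ≈ 17.335 mcg/mL.
Peak 17.3 mcg/mL vs MTC 22 mcg/mL: below toxic threshold.

17.3 mcg/mL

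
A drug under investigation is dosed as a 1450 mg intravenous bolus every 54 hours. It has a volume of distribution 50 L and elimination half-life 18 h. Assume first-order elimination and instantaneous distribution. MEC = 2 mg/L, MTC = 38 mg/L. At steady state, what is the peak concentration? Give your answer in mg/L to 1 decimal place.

τ = 54 h = 3 half-lives, so f = (1/2)^3 = 0.125.
Accumulation ratio R = 1/(1 − f) = 1/0.875 = 8/7.
Single-dose peak C₀ = D/Vd = 1450/50 = 29 mg/L.
Steady-state peak Cmax,ss = C₀·R = 29 × 8/7 ≈ 33.143 mg/L.
Peak 33.1 mg/L vs MTC 38 mg/L: below toxic threshold.

33.1 mg/L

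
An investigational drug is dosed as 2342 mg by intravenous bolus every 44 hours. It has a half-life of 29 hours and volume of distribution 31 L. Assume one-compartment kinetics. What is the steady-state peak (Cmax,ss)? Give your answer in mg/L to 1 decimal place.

116.1 mg/L

τ/t½ = 44/29 ≈ 1.5172, so fraction remaining f = (1/2)^(44/29) ≈ 0.3494.
Accumulation ratio R = 1/(1 − f) ≈ 1/0.6506 ≈ 1.5370.
Single-dose peak C₀ = D/Vd = 2342/31 ≈ 75.548 mg/L.
Steady-state peak Cmax,ss = C₀·R ≈ 75.548 × 1.5370 ≈ 116.117 mg/L.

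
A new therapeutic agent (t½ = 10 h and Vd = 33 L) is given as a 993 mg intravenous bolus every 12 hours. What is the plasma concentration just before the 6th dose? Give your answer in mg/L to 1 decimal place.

22.8 mg/L

f = (1/2)^(τ/t½) = (1/2)^(12/10) ≈ 0.4353.
C₀ = D/Vd = 993/33 ≈ 30.091 mg/L.
Before the 6th dose, 5 doses have been given. Superposition: Cmin = C₀·(f + f² + … + f^5).
≈ 30.091 × (0.4353 + 0.1895 + 0.0825 + 0.0359 + 0.0156) ≈ 30.091 × 0.7588 ≈ 22.833 mg/L.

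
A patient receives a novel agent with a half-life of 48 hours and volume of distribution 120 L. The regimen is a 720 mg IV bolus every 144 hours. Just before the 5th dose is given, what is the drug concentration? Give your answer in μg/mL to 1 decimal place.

0.9 μg/mL

f = (1/2)^(τ/t½) = (1/2)^(144/48) ≈ 0.1250.
C₀ = D/Vd = 720/120 ≈ 6.000 μg/mL.
Before the 5th dose, 4 doses have been given. Superposition: Cmin = C₀·(f + f² + … + f^4).
≈ 6.000 × (0.1250 + 0.0156 + 0.0020 + 0.0002) ≈ 6.000 × 0.1428 ≈ 0.857 μg/mL.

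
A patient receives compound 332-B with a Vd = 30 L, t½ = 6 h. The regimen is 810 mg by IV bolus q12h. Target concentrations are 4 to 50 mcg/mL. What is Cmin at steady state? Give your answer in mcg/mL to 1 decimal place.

9.0 mcg/mL

τ = 12 h = 2 half-lives, so f = (1/2)^2 = 0.25.
Accumulation ratio R = 1/(1 − f) = 1/0.75 = 4/3.
Single-dose peak C₀ = D/Vd = 810/30 = 27 mcg/mL.
Steady-state peak Cmax,ss = C₀·R = 27 × 4/3 ≈ 36.000 mcg/mL.
Steady-state trough Cmin,ss = Cmax,ss·f ≈ 36.000 × 0.25 ≈ 9.000 mcg/mL.
Trough 9.0 mcg/mL vs MEC 4 mcg/mL: adequate.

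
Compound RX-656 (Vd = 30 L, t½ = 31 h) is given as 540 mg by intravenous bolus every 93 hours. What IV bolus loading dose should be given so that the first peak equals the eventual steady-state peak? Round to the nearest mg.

f = (1/2)^(93/31) ≈ 0.125000; accumulation ratio R = 1/(1−f) ≈ 1.14286.
Loading dose to hit Cmax,ss on first dose: D_load = D_maint·R ≈ 540 × 1.14286 ≈ 617.14 mg.

617 mg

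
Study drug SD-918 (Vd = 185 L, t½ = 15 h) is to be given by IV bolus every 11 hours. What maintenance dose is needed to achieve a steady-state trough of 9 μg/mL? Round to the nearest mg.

1103 mg

τ/t½ = 11/15 ≈ 0.73333, so f = (1/2)^(11/15) ≈ 0.601513.
Cmin,ss = (D/Vd)·f/(1−f), so D = Cmin,ss·Vd·(1−f)/f.
D = 9 × 185 × (1−f)/f ≈ 9 × 185 × 0.66247 ≈ 1103.01 mg.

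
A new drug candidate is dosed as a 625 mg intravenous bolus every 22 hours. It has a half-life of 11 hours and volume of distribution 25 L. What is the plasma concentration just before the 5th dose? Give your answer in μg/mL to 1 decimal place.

f = (1/2)^(τ/t½) = (1/2)^(22/11) ≈ 0.2500.
C₀ = D/Vd = 625/25 ≈ 25.000 μg/mL.
Before the 5th dose, 4 doses have been given. Superposition: Cmin = C₀·(f + f² + … + f^4).
≈ 25.000 × (0.2500 + 0.0625 + 0.0156 + 0.0039) ≈ 25.000 × 0.3320 ≈ 8.300 μg/mL.

8.3 μg/mL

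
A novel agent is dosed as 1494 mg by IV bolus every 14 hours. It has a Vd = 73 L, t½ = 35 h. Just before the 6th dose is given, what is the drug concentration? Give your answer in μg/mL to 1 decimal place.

48.0 μg/mL

f = (1/2)^(τ/t½) = (1/2)^(14/35) ≈ 0.7579.
C₀ = D/Vd = 1494/73 ≈ 20.466 μg/mL.
Before the 6th dose, 5 doses have been given. Superposition: Cmin = C₀·(f + f² + … + f^5).
≈ 20.466 × (0.7579 + 0.5744 + 0.4353 + 0.3299 + 0.2501) ≈ 20.466 × 2.3476 ≈ 48.046 μg/mL.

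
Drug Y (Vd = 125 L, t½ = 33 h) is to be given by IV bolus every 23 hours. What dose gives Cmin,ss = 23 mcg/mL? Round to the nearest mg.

τ/t½ = 23/33 ≈ 0.69697, so f = (1/2)^(23/33) ≈ 0.616867.
Cmin,ss = (D/Vd)·f/(1−f), so D = Cmin,ss·Vd·(1−f)/f.
D = 23 × 125 × (1−f)/f ≈ 23 × 125 × 0.62109 ≈ 1785.63 mg.

1786 mg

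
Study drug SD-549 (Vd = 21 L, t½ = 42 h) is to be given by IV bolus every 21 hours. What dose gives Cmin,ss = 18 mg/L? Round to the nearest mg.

τ/t½ = 21/42 ≈ 0.5, so f = (1/2)^(21/42) ≈ 0.707107.
Cmin,ss = (D/Vd)·f/(1−f), so D = Cmin,ss·Vd·(1−f)/f.
D = 18 × 21 × (1−f)/f ≈ 18 × 21 × 0.41421 ≈ 156.57 mg.

157 mg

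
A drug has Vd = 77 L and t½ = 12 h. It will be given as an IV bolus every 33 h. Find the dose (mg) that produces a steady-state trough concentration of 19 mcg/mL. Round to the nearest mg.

8379 mg

τ/t½ = 33/12 ≈ 2.75, so f = (1/2)^(33/12) ≈ 0.148651.
Cmin,ss = (D/Vd)·f/(1−f), so D = Cmin,ss·Vd·(1−f)/f.
D = 19 × 77 × (1−f)/f ≈ 19 × 77 × 5.72717 ≈ 8378.85 mg.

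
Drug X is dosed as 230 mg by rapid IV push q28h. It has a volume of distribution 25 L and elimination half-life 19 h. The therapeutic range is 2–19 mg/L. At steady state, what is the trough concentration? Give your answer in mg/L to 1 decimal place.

5.2 mg/L

k = ln2/t½ = ln2/19 ≈ 0.036481 h⁻¹; fraction remaining f = e^(−kτ) = e^(−0.036481×28) ≈ 0.3601.
At steady state, accumulation factor R = 1/(1 − e^(−kτ)) ≈ 1.5627.
Each bolus raises the concentration by D/Vd = 230/25 ≈ 9.200 mg/L.
Steady-state peak Cmax,ss = C₀·R ≈ 9.200 × 1.5627 ≈ 14.377 mg/L.
One interval later, Cmin,ss = Cmax,ss·e^(−kτ) ≈ 14.377 × 0.3601 ≈ 5.177 mg/L.
Trough 5.2 mg/L vs MEC 2 mg/L: adequate.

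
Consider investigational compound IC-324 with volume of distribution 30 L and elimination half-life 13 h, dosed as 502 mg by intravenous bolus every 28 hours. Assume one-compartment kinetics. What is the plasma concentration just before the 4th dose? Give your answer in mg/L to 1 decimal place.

f = (1/2)^(τ/t½) = (1/2)^(28/13) ≈ 0.2247.
C₀ = D/Vd = 502/30 ≈ 16.733 mg/L.
Before the 4th dose, 3 doses have been given. Superposition: Cmin = C₀·(f + f² + … + f^3).
≈ 16.733 × (0.2247 + 0.0505 + 0.0113) ≈ 16.733 × 0.2865 ≈ 4.794 mg/L.

4.8 mg/L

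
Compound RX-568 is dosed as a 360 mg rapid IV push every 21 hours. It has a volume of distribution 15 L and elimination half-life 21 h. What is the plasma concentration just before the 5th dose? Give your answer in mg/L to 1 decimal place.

22.5 mg/L

f = (1/2)^(τ/t½) = (1/2)^(21/21) ≈ 0.5000.
C₀ = D/Vd = 360/15 ≈ 24.000 mg/L.
Before the 5th dose, 4 doses have been given. Superposition: Cmin = C₀·(f + f² + … + f^4).
≈ 24.000 × (0.5000 + 0.2500 + 0.1250 + 0.0625) ≈ 24.000 × 0.9375 ≈ 22.500 mg/L.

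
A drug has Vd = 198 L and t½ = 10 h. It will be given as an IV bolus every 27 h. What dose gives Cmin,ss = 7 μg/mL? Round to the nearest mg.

τ/t½ = 27/10 ≈ 2.7, so f = (1/2)^(27/10) ≈ 0.153893.
Cmin,ss = (D/Vd)·f/(1−f), so D = Cmin,ss·Vd·(1−f)/f.
D = 7 × 198 × (1−f)/f ≈ 7 × 198 × 5.49802 ≈ 7620.26 mg.

7620 mg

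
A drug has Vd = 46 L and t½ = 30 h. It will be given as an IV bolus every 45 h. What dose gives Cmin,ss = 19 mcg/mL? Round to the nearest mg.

1598 mg

τ/t½ = 45/30 ≈ 1.5, so f = (1/2)^(45/30) ≈ 0.353553.
Cmin,ss = (D/Vd)·f/(1−f), so D = Cmin,ss·Vd·(1−f)/f.
D = 19 × 46 × (1−f)/f ≈ 19 × 46 × 1.82843 ≈ 1598.05 mg.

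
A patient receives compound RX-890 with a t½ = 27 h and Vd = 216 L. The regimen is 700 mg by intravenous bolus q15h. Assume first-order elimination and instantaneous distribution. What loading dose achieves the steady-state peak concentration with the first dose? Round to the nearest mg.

2190 mg

f = (1/2)^(15/27) ≈ 0.680395; accumulation ratio R = 1/(1−f) ≈ 3.12886.
Loading dose to hit Cmax,ss on first dose: D_load = D_maint·R ≈ 700 × 3.12886 ≈ 2190.20 mg.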